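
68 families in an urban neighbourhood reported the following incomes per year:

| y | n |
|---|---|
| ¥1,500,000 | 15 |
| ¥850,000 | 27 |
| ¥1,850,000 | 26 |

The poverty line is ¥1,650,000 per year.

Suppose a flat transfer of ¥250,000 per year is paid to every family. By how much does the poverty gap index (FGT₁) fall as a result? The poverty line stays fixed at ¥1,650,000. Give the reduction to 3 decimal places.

0.080

Before: below the line — 27×¥850,000, 15×¥1,500,000; poverty gap index (FGT₁) = 0.21257.
After the ¥250,000 transfer: below the line — 27×¥1,100,000; poverty gap index (FGT₁) = 0.13235.
Reduction = 0.21257 − 0.13235 = 0.080.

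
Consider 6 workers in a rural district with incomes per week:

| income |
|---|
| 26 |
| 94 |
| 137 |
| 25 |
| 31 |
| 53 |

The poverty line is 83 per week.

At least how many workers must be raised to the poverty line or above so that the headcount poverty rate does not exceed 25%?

4 of the 6 workers are poor, so H = 4/6 = 0.667.
A headcount ratio of at most 25% allows at most ⌊0.25 × 6⌋ = 1 poor workers.
So at least 4 − 1 = 3 must be lifted.

3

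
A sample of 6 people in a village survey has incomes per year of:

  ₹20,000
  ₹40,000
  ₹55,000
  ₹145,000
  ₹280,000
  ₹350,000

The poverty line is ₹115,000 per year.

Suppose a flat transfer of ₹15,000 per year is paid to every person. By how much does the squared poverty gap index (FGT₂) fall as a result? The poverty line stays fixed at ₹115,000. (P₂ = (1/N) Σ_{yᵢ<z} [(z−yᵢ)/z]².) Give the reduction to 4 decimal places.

Before: below the line — ₹20,000, ₹40,000, ₹55,000; squared poverty gap index (FGT₂) = 0.229994.
After the ₹15,000 transfer: below the line — ₹35,000, ₹55,000, ₹70,000; squared poverty gap index (FGT₂) = 0.151544.
Reduction = 0.229994 − 0.151544 = 0.0784.

0.0784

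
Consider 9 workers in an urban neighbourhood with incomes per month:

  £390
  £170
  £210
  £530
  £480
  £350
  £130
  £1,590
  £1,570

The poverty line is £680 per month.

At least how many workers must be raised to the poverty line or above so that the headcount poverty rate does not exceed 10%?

7

Currently q = 7 of N = 9 are below the line (H = 0.778).
A headcount ratio of at most 10% allows at most ⌊0.10 × 9⌋ = 0 poor workers.
So at least 7 − 0 = 7 must be lifted.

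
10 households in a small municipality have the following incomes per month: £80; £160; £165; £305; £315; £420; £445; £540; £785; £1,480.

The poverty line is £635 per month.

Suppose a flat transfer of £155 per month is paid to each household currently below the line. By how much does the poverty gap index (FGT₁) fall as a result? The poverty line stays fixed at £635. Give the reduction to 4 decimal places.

0.1858

Before: below the line — £80, £160, £165, £305, £315, £420, £445, £540; poverty gap index (FGT₁) = 0.417323.
After the £155 transfer: below the line — £235, £315, £320, £460, £470, £575, £600; poverty gap index (FGT₁) = 0.231496.
Reduction = 0.417323 − 0.231496 = 0.1858.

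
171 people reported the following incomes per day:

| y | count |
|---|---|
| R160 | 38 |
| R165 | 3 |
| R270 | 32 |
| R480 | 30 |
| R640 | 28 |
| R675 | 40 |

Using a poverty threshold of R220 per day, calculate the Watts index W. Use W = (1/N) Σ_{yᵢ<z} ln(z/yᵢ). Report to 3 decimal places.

Below the line: 38×R160, 3×R165 (q = 41 of N = 171).
ln(z/y) terms: ln(220/160) = 0.3185 (×38); ln(220/165) = 0.2877 (×3).
W = 12.964288 / 171 = 0.076.

0.076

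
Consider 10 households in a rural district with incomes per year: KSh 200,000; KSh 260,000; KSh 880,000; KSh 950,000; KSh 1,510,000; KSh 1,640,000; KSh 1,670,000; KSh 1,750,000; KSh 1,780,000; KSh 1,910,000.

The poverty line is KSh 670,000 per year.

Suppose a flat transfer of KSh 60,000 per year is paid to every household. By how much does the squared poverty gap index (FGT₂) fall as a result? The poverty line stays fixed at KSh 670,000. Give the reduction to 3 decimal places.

Before: below the line — KSh 200,000, KSh 260,000; squared poverty gap index (FGT₂) = 0.08666.
After the KSh 60,000 transfer: below the line — KSh 260,000, KSh 320,000; squared poverty gap index (FGT₂) = 0.06474.
Reduction = 0.08666 − 0.06474 = 0.022.

0.022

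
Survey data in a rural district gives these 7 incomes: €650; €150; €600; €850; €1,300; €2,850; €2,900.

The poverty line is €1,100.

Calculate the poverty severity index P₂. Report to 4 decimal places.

Incomes under z: €150, €600, €650, €850 (q = 4 of N = 7).
Relative gaps: (1100−150)/1100 = 0.8636; (1100−600)/1100 = 0.4545; (1100−650)/1100 = 0.4091; (1100−850)/1100 = 0.2273.
Squared: 0.7459; 0.2066; 0.1674; 0.0517.
Sum = 1.171488; P₂ = 1.171488 / 7 = 0.1674.

0.1674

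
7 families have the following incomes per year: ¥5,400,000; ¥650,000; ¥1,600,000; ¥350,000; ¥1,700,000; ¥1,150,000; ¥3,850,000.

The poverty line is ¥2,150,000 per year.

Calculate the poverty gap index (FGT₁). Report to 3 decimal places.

Poor units: ¥350,000, ¥650,000, ¥1,150,000, ¥1,600,000, ¥1,700,000 (q = 5 of N = 7).
Gap ratios (z−y)/z: (2150000−350000)/2150000 = 0.8372; (2150000−650000)/2150000 = 0.6977; (2150000−1150000)/2150000 = 0.4651; (2150000−1600000)/2150000 = 0.2558; (2150000−1700000)/2150000 = 0.2093.
Sum of shortfalls = 2.465116; P₁ averages over all N: 2.465116 / 7 = 0.352.

0.352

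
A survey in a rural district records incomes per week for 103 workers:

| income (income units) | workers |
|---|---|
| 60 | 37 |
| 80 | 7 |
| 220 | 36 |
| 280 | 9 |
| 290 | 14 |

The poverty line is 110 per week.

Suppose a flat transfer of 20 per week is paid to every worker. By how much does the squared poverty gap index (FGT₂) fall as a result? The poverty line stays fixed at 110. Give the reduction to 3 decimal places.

Before: below the line — 37×60, 7×80; squared poverty gap index (FGT₂) = 0.07927.
After the 20 transfer: below the line — 37×80, 7×100; squared poverty gap index (FGT₂) = 0.02728.
Reduction = 0.07927 − 0.02728 = 0.052.

0.052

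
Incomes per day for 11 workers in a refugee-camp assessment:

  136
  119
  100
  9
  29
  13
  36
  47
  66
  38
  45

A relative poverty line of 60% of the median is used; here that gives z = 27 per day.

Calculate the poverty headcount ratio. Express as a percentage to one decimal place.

18.2%

2 of the 11 workers have income below 27.
H = 2/11 = 18.2%.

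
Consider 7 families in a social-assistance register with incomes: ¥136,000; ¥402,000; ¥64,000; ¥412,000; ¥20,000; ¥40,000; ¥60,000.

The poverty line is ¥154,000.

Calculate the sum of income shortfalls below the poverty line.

Poor units: ¥20,000, ¥40,000, ¥60,000, ¥64,000, ¥136,000 (q = 5 of N = 7).
Individual gaps: 154000−20000 = 134000; 154000−40000 = 114000; 154000−60000 = 94000; 154000−64000 = 90000; 154000−136000 = 18000.
Aggregate gap = ¥450,000.

¥450,000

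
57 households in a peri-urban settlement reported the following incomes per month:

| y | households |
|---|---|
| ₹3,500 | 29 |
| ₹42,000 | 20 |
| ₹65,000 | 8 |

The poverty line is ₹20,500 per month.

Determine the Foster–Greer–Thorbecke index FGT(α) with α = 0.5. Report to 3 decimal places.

Below z: 29×₹3,500 (q = 29 of N = 57).
Gap ratios (z−y)/z: (20500−3500)/20500 = 0.8293 (×29).
Raised to α = 0.5: 0.91064 (×29).
Sum = 26.408609; FGT(0.5) = 26.408609 / 57 = 0.463.

0.463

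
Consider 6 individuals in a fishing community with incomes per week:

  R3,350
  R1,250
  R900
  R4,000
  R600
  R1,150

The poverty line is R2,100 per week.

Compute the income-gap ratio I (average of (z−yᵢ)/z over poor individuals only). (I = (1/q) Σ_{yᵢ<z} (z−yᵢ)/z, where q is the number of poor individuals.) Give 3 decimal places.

Incomes under z: R600, R900, R1,150, R1,250 (q = 4 of N = 6).
Shortfall ratios (z−y)/z: 0.7143, 0.5714, 0.4524, 0.4048; sum = 2.142857.
The income-gap ratio divides by q (the poor only): 2.142857 / 4 = 0.536.

0.536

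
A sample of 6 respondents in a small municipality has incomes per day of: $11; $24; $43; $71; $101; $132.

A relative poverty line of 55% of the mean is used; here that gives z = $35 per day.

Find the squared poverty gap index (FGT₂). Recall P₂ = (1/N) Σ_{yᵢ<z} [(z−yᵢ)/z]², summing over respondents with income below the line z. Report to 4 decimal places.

0.0948

Below the line: $11, $24 (q = 2 of N = 6).
Normalized shortfalls: (35−11)/35 = 0.6857; (35−24)/35 = 0.3143.
Squared: 0.4702; 0.0988.
Sum = 0.568980; P₂ = 0.568980 / 6 = 0.0948.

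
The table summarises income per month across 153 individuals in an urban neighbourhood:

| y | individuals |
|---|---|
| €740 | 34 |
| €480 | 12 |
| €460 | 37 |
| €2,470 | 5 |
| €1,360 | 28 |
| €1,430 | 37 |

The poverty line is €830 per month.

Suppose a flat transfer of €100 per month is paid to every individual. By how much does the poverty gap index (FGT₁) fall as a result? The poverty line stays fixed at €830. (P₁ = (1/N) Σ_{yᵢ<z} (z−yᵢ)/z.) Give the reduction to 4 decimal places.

0.0627

Before: below the line — 37×€460, 12×€480, 34×€740; poverty gap index (FGT₁) = 0.164974.
After the €100 transfer: below the line — 37×€560, 12×€580; poverty gap index (FGT₁) = 0.102292.
Reduction = 0.164974 − 0.102292 = 0.0627.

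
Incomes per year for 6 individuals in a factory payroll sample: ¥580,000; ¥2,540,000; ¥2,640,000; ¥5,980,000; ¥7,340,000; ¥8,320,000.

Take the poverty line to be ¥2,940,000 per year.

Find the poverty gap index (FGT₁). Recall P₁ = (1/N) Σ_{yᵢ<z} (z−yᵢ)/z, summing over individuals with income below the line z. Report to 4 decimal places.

0.1735

Poor units: ¥580,000, ¥2,540,000, ¥2,640,000 (q = 3 of N = 6).
Normalized shortfalls: (2940000−580000)/2940000 = 0.8027; (2940000−2540000)/2940000 = 0.1361; (2940000−2640000)/2940000 = 0.1020.
Σ = 1.040816. Dividing by the full population N = 6 gives P₁ = 0.1735.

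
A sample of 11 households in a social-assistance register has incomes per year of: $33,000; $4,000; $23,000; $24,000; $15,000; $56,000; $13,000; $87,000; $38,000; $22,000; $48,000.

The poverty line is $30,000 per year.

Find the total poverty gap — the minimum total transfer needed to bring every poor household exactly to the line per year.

Below the line: $4,000, $13,000, $15,000, $22,000, $23,000, $24,000 (q = 6 of N = 11).
Individual gaps: 30000−4000 = 26000; 30000−13000 = 17000; 30000−15000 = 15000; 30000−22000 = 8000; 30000−23000 = 7000; 30000−24000 = 6000.
Aggregate gap = $79,000.

$79,000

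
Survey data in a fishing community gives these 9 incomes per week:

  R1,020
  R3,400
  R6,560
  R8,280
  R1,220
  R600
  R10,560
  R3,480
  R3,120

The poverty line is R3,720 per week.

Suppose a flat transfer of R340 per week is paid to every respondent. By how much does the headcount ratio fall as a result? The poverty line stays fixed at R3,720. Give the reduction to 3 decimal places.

0.222

Before: below the line — R600, R1,020, R1,220, R3,120, R3,400, R3,480; headcount ratio = 0.66667.
After the R340 transfer: below the line — R940, R1,360, R1,560, R3,460; headcount ratio = 0.44444.
Reduction = 0.66667 − 0.44444 = 0.222.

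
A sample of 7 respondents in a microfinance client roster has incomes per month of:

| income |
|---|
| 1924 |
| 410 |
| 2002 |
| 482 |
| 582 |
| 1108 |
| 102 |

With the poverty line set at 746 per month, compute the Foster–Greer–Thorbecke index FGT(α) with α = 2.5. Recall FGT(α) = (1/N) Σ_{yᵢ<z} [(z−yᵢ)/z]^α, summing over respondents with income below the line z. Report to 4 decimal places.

Below z: 102, 410, 482, 582 (q = 4 of N = 7).
Gap ratios (z−y)/z: (746−102)/746 = 0.8633; (746−410)/746 = 0.4504; (746−482)/746 = 0.3539; (746−582)/746 = 0.2198.
Raised to α = 2.5: 0.69242; 0.13614; 0.07450; 0.02266.
Sum = 0.925723; FGT(2.5) = 0.925723 / 7 = 0.1322.

0.1322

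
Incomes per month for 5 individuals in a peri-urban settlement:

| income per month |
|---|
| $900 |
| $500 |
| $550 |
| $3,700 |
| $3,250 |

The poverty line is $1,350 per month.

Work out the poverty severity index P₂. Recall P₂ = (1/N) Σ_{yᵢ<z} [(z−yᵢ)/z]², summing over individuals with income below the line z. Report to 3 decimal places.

0.172

Poor units: $500, $550, $900 (q = 3 of N = 5).
Relative gaps: (1350−500)/1350 = 0.6296; (1350−550)/1350 = 0.5926; (1350−900)/1350 = 0.3333.
Squared: 0.3964; 0.3512; 0.1111.
Sum = 0.858711; P₂ = 0.858711 / 5 = 0.172.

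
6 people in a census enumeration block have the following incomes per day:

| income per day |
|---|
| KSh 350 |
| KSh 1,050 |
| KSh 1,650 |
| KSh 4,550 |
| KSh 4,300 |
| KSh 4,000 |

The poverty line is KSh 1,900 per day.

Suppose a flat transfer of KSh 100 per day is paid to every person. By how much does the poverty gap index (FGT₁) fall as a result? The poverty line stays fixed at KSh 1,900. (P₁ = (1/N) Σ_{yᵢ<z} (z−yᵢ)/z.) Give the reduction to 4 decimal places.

Before: below the line — KSh 350, KSh 1,050, KSh 1,650; poverty gap index (FGT₁) = 0.232456.
After the KSh 100 transfer: below the line — KSh 450, KSh 1,150, KSh 1,750; poverty gap index (FGT₁) = 0.206140.
Reduction = 0.232456 − 0.206140 = 0.0263.

0.0263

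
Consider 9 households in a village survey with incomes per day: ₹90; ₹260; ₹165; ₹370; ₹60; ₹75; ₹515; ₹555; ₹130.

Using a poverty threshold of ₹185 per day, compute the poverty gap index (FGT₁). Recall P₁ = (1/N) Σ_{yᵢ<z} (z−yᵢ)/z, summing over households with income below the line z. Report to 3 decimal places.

Below the line: ₹60, ₹75, ₹90, ₹130, ₹165 (q = 5 of N = 9).
Shortfall ratios: (185−60)/185 = 0.6757; (185−75)/185 = 0.5946; (185−90)/185 = 0.5135; (185−130)/185 = 0.2973; (185−165)/185 = 0.1081.
Σ = 2.189189. Dividing by the full population N = 9 gives P₁ = 0.243.

0.243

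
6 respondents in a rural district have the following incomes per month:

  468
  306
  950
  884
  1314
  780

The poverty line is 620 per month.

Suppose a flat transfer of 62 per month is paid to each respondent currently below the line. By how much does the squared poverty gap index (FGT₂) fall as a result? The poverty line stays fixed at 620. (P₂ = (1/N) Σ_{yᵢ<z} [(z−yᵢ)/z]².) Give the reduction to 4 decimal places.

Before: below the line — 306, 468; squared poverty gap index (FGT₂) = 0.052766.
After the 62 transfer: below the line — 368, 530; squared poverty gap index (FGT₂) = 0.031046.
Reduction = 0.052766 − 0.031046 = 0.0217.

0.0217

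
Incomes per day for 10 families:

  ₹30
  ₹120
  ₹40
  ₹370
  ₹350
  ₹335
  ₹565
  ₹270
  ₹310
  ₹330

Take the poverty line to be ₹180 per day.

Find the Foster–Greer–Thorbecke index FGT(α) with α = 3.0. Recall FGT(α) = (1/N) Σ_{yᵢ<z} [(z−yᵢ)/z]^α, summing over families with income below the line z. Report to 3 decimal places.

Below z: ₹30, ₹40, ₹120 (q = 3 of N = 10).
Gap ratios (z−y)/z: (180−30)/180 = 0.8333; (180−40)/180 = 0.7778; (180−120)/180 = 0.3333.
Raised to α = 3.0: 0.57870; 0.47051; 0.03704.
Sum = 1.086248; FGT(3.0) = 1.086248 / 10 = 0.109.

0.109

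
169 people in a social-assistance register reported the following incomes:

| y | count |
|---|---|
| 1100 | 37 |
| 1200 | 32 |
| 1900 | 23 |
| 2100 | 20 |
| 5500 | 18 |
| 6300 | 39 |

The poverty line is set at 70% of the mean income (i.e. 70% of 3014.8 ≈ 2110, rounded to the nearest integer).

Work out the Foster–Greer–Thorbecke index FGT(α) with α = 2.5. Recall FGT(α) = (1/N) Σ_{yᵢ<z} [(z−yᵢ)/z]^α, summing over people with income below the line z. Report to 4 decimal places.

0.0583

Poor units: 37×1100, 32×1200, 23×1900, 20×2100 (q = 112 of N = 169).
Gap ratios (z−y)/z: (2110−1100)/2110 = 0.4787 (×37); (2110−1200)/2110 = 0.4313 (×32); (2110−1900)/2110 = 0.0995 (×23); (2110−2100)/2110 = 0.0047 (×20).
Raised to α = 2.5: 0.15852 (×37); 0.12215 (×32); 0.00312 (×23); 0.00000 (×20).
Sum = 9.846158; FGT(2.5) = 9.846158 / 169 = 0.0583.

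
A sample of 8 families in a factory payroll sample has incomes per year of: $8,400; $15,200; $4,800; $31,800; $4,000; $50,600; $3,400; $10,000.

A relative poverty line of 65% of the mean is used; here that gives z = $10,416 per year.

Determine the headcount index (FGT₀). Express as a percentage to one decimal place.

62.5%

5 of the 8 families have income below $10,416.
H = 5/8 = 62.5%.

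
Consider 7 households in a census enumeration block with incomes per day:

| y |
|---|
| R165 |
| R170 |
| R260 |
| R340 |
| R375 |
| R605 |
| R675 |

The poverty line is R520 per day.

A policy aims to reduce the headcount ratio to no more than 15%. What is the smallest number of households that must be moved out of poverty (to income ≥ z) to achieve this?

5 of the 7 households are poor, so H = 5/7 = 0.714.
A headcount ratio of at most 15% allows at most ⌊0.15 × 7⌋ = 1 poor households.
So at least 5 − 1 = 4 must be lifted.

4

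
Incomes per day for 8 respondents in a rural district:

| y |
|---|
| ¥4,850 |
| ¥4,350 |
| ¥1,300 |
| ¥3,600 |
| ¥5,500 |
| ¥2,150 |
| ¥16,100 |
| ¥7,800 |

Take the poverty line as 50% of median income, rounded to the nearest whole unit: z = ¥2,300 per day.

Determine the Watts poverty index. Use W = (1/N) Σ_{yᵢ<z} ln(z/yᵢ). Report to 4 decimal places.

Below z: ¥1,300, ¥2,150 (q = 2 of N = 8).
Log shortfalls: ln(2300/1300) = 0.5705; ln(2300/2150) = 0.0674.
W = 0.637986 / 8 = 0.0797.

0.0797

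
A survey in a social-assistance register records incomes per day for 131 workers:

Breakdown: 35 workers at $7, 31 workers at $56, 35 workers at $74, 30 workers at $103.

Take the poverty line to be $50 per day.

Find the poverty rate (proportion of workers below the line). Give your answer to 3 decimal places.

0.267

35 of the 131 workers have income below $50.
H = 35/131 = 0.267.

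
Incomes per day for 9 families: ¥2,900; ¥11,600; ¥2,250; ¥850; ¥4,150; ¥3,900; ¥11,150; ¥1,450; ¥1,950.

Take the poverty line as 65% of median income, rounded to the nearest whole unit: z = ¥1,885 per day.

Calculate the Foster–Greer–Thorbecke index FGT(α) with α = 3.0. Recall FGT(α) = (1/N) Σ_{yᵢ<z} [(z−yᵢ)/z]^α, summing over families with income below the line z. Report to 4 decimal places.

Below z: ¥850, ¥1,450 (q = 2 of N = 9).
Gap ratios (z−y)/z: (1885−850)/1885 = 0.5491; (1885−1450)/1885 = 0.2308.
Raised to α = 3.0: 0.16553; 0.01229.
Sum = 0.177823; FGT(3.0) = 0.177823 / 9 = 0.0198.

0.0198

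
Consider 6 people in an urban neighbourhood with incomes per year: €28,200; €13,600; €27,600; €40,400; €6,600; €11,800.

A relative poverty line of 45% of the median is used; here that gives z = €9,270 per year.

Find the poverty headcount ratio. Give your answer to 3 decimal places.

1 of the 6 people have income below €9,270.
H = 1/6 = 0.167.

0.167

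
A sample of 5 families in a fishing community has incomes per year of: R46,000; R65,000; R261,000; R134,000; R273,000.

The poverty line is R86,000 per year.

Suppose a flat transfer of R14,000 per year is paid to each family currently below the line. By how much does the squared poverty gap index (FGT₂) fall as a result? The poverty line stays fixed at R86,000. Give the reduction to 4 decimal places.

0.0356

Before: below the line — R46,000, R65,000; squared poverty gap index (FGT₂) = 0.055192.
After the R14,000 transfer: below the line — R60,000, R79,000; squared poverty gap index (FGT₂) = 0.019605.
Reduction = 0.055192 − 0.019605 = 0.0356.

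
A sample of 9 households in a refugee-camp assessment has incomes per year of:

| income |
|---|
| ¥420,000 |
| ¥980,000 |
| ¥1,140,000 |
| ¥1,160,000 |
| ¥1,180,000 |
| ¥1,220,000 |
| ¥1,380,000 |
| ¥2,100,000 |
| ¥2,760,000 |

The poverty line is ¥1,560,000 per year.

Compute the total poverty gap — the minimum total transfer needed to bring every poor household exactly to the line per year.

Poor units: ¥420,000, ¥980,000, ¥1,140,000, ¥1,160,000, ¥1,180,000, ¥1,220,000, ¥1,380,000 (q = 7 of N = 9).
Individual gaps: 1560000−420000 = 1140000; 1560000−980000 = 580000; 1560000−1140000 = 420000; 1560000−1160000 = 400000; 1560000−1180000 = 380000; 1560000−1220000 = 340000; 1560000−1380000 = 180000.
Aggregate gap = ¥3,440,000.

¥3,440,000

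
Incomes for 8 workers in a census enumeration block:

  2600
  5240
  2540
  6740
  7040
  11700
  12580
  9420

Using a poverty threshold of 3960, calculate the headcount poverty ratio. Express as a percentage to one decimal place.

2 of the 8 workers have income below 3960.
H = 2/8 = 25.0%.

25.0%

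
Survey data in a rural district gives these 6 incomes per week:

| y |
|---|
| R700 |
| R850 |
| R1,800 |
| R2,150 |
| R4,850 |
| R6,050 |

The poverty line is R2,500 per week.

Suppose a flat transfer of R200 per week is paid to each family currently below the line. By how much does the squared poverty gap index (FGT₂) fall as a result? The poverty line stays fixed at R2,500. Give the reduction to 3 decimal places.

0.044

Before: below the line — R700, R850, R1,800, R2,150; squared poverty gap index (FGT₂) = 0.17533.
After the R200 transfer: below the line — R900, R1,050, R2,000, R2,350; squared poverty gap index (FGT₂) = 0.13160.
Reduction = 0.17533 − 0.13160 = 0.044.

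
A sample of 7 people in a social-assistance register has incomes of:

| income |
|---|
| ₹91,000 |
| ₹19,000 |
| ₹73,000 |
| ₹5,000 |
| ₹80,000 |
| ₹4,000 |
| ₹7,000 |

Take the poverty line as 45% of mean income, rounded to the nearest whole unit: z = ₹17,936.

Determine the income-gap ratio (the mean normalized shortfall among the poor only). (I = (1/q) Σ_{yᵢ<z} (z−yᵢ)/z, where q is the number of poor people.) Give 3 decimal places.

Below z: ₹4,000, ₹5,000, ₹7,000 (q = 3 of N = 7).
Relative gaps: 0.7770, 0.7212, 0.6097; sum = 2.107939.
I averages over the q = 3 poor units only: 2.107939 / 3 = 0.703.

0.703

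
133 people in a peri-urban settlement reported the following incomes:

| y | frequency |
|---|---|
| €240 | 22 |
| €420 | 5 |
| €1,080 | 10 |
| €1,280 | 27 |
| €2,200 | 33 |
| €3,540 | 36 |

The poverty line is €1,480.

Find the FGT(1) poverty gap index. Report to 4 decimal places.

0.2133

Poor units: 22×€240, 5×€420, 10×€1,080, 27×€1,280 (q = 64 of N = 133).
Relative gaps: (1480−240)/1480 = 0.8378 (×22); (1480−420)/1480 = 0.7162 (×5); (1480−1080)/1480 = 0.2703 (×10); (1480−1280)/1480 = 0.1351 (×27).
Σ = 28.364865. Dividing by the full population N = 133 gives P₁ = 0.2133.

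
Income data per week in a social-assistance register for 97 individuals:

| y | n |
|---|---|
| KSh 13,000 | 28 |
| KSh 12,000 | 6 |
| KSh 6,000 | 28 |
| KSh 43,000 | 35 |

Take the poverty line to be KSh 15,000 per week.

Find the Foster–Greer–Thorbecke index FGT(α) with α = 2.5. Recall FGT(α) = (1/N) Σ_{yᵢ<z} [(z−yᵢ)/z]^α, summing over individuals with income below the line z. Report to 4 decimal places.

0.0835

Below the line: 28×KSh 6,000, 6×KSh 12,000, 28×KSh 13,000 (q = 62 of N = 97).
Normalized shortfalls: (15000−6000)/15000 = 0.6000 (×28); (15000−12000)/15000 = 0.2000 (×6); (15000−13000)/15000 = 0.1333 (×28).
Raised to α = 2.5: 0.27885 (×28); 0.01789 (×6); 0.00649 (×28).
Sum = 8.097028; FGT(2.5) = 8.097028 / 97 = 0.0835.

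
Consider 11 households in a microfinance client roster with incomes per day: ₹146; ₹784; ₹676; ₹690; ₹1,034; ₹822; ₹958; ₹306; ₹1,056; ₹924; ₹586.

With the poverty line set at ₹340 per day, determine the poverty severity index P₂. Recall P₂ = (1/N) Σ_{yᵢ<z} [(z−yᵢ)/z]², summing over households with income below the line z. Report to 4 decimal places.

0.0305

Below the line: ₹146, ₹306 (q = 2 of N = 11).
Shortfall ratios: (340−146)/340 = 0.5706; (340−306)/340 = 0.1000.
Squared: 0.3256; 0.0100.
Sum = 0.335571; P₂ = 0.335571 / 11 = 0.0305.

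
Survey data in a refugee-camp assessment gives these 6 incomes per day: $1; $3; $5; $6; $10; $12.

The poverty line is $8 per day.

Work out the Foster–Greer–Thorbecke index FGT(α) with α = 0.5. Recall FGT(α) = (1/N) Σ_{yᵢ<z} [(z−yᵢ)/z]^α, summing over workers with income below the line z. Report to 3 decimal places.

Below the line: $1, $3, $5, $6 (q = 4 of N = 6).
Normalized shortfalls: (8−1)/8 = 0.8750; (8−3)/8 = 0.6250; (8−5)/8 = 0.3750; (8−6)/8 = 0.2500.
Raised to α = 0.5: 0.93541; 0.79057; 0.61237; 0.50000.
Sum = 2.838356; FGT(0.5) = 2.838356 / 6 = 0.473.

0.473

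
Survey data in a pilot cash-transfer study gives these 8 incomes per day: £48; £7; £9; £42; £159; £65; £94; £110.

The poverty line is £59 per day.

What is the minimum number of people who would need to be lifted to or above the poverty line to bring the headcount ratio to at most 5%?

4

Currently q = 4 of N = 8 are below the line (H = 0.500).
A headcount ratio of at most 5% allows at most ⌊0.05 × 8⌋ = 0 poor people.
So at least 4 − 0 = 4 must be lifted.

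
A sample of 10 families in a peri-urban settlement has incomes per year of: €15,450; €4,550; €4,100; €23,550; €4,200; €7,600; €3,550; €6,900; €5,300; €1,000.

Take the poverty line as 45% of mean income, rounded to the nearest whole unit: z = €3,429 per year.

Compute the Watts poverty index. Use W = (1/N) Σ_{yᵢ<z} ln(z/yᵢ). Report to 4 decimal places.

0.1232

Poor units: €1,000 (q = 1 of N = 10).
Log gaps: ln(3429/1000) = 1.2323.
W = 1.232269 / 10 = 0.1232.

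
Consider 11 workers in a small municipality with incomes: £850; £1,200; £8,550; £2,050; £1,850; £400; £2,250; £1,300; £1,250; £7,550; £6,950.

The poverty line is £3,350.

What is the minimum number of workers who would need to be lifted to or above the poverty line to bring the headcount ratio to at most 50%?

3

8 of the 11 workers are poor, so H = 8/11 = 0.727.
A headcount ratio of at most 50% allows at most ⌊0.50 × 11⌋ = 5 poor workers.
So at least 8 − 5 = 3 must be lifted.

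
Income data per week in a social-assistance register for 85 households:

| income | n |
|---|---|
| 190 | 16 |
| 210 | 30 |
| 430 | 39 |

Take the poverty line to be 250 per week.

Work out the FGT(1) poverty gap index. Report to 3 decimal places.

0.102

Below z: 16×190, 30×210 (q = 46 of N = 85).
Shortfall ratios: (250−190)/250 = 0.2400 (×16); (250−210)/250 = 0.1600 (×30).
Σ = 8.640000. Dividing by the full population N = 85 gives P₁ = 0.102.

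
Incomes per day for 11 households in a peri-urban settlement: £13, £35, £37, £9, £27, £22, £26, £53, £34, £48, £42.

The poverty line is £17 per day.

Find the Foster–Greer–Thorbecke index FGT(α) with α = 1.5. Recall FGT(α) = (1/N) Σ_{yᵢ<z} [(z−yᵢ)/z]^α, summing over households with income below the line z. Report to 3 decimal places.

Below the line: £9, £13 (q = 2 of N = 11).
Normalized shortfalls: (17−9)/17 = 0.4706; (17−13)/17 = 0.2353.
Raised to α = 1.5: 0.32282; 0.11413.
Sum = 0.436955; FGT(1.5) = 0.436955 / 11 = 0.040.

0.040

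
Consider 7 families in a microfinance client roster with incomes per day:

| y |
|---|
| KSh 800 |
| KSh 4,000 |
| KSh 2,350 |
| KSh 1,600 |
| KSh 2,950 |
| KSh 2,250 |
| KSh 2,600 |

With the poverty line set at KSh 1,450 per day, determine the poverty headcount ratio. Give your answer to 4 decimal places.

1 of the 7 families have income below KSh 1,450.
H = 1/7 = 0.1429.

0.1429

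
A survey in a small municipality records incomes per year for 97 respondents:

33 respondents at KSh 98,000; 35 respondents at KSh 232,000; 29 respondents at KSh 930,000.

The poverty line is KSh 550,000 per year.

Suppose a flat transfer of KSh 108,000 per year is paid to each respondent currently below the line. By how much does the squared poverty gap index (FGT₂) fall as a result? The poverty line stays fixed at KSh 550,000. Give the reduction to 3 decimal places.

0.165

Before: below the line — 33×KSh 98,000, 35×KSh 232,000; squared poverty gap index (FGT₂) = 0.35039.
After the KSh 108,000 transfer: below the line — 33×KSh 206,000, 35×KSh 340,000; squared poverty gap index (FGT₂) = 0.18569.
Reduction = 0.35039 − 0.18569 = 0.165.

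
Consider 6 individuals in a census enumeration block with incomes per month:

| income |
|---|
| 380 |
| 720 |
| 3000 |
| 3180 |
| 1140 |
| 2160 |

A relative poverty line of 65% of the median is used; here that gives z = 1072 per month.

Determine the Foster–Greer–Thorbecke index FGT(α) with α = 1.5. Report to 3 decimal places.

0.118

Poor units: 380, 720 (q = 2 of N = 6).
Gap ratios (z−y)/z: (1072−380)/1072 = 0.6455; (1072−720)/1072 = 0.3284.
Raised to α = 1.5: 0.51864; 0.18816.
Sum = 0.706799; FGT(1.5) = 0.706799 / 6 = 0.118.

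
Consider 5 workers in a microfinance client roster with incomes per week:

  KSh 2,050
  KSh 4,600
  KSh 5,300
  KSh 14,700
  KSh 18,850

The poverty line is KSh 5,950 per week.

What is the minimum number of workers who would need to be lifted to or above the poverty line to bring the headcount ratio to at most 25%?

2

Currently q = 3 of N = 5 are below the line (H = 0.600).
A headcount ratio of at most 25% allows at most ⌊0.25 × 5⌋ = 1 poor workers.
So at least 3 − 1 = 2 must be lifted.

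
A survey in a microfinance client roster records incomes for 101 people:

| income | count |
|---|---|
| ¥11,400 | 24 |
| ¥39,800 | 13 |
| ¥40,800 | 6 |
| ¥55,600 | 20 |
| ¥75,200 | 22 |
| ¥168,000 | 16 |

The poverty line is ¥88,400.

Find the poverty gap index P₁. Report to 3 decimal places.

0.416

Incomes under z: 24×¥11,400, 13×¥39,800, 6×¥40,800, 20×¥55,600, 22×¥75,200 (q = 85 of N = 101).
Normalized shortfalls: (88400−11400)/88400 = 0.8710 (×24); (88400−39800)/88400 = 0.5498 (×13); (88400−40800)/88400 = 0.5385 (×6); (88400−55600)/88400 = 0.3710 (×20); (88400−75200)/88400 = 0.1493 (×22).
Sum of shortfalls = 41.988688; P₁ averages over all N: 41.988688 / 101 = 0.416.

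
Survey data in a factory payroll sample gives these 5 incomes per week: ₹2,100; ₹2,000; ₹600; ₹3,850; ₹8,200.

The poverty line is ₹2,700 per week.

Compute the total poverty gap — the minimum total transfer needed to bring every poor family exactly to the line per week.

Incomes under z: ₹600, ₹2,000, ₹2,100 (q = 3 of N = 5).
Individual gaps: 2700−600 = 2100; 2700−2000 = 700; 2700−2100 = 600.
Aggregate gap = ₹3,400.

₹3,400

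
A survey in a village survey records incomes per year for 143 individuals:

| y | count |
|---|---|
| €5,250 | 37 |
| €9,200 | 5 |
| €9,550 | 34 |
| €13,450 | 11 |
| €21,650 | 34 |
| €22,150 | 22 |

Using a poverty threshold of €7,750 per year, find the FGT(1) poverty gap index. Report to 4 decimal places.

0.0835

Incomes under z: 37×€5,250 (q = 37 of N = 143).
Normalized shortfalls: (7750−5250)/7750 = 0.3226 (×37).
Sum of shortfalls = 11.935484; P₁ averages over all N: 11.935484 / 143 = 0.0835.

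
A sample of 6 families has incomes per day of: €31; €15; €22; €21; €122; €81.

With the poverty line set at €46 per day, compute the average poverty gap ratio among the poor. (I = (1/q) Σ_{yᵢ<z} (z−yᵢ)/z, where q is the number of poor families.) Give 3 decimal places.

0.516

Below the line: €15, €21, €22, €31 (q = 4 of N = 6).
Relative gaps: 0.6739, 0.5435, 0.5217, 0.3261; sum = 2.065217.
The income-gap ratio divides by q (the poor only): 2.065217 / 4 = 0.516.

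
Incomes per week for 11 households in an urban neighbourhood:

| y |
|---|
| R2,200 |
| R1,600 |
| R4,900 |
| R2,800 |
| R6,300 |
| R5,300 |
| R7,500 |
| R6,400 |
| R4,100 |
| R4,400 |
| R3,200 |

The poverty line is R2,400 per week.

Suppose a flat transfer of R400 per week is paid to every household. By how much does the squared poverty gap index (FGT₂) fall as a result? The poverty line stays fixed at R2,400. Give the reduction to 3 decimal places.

Before: below the line — R1,600, R2,200; squared poverty gap index (FGT₂) = 0.01073.
After the R400 transfer: below the line — R2,000; squared poverty gap index (FGT₂) = 0.00253.
Reduction = 0.01073 − 0.00253 = 0.008.

0.008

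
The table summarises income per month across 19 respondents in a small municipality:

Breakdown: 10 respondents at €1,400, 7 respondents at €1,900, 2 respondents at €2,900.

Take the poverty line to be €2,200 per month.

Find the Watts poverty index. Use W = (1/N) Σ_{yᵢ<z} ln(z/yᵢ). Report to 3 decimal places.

0.292

Incomes under z: 10×€1,400, 7×€1,900 (q = 17 of N = 19).
Log shortfalls: ln(2200/1400) = 0.4520 (×10); ln(2200/1900) = 0.1466 (×7).
W = 5.546076 / 19 = 0.292.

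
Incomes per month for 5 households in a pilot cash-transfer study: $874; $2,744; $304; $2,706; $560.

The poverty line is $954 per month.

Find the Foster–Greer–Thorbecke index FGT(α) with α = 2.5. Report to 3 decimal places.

0.099

Below the line: $304, $560, $874 (q = 3 of N = 5).
Gap ratios (z−y)/z: (954−304)/954 = 0.6813; (954−560)/954 = 0.4130; (954−874)/954 = 0.0839.
Raised to α = 2.5: 0.38319; 0.10961; 0.00204.
Sum = 0.494840; FGT(2.5) = 0.494840 / 5 = 0.099.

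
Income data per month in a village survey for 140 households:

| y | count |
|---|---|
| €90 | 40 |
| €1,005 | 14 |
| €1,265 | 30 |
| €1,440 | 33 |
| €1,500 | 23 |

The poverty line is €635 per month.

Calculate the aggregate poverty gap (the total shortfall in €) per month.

Below the line: 40×€90 (q = 40 of N = 140).
Individual gaps: 40×(635−90) = 21800.
Aggregate gap = €21,800.

€21,800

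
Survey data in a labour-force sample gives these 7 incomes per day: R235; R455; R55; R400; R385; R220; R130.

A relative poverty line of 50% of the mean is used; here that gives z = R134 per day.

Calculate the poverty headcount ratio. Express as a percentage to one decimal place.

2 of the 7 people have income below R134.
H = 2/7 = 28.6%.

28.6%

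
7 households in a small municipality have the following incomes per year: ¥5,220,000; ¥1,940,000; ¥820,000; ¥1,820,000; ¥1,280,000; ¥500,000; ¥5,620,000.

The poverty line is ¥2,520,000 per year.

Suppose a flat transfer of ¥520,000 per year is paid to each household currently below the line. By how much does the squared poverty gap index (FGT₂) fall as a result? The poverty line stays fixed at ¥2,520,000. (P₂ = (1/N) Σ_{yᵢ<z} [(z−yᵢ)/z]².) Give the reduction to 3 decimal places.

0.116

Before: below the line — ¥500,000, ¥820,000, ¥1,280,000, ¥1,820,000, ¥1,940,000; squared poverty gap index (FGT₂) = 0.20998.
After the ¥520,000 transfer: below the line — ¥1,020,000, ¥1,340,000, ¥1,800,000, ¥2,340,000, ¥2,460,000; squared poverty gap index (FGT₂) = 0.09441.
Reduction = 0.20998 − 0.09441 = 0.116.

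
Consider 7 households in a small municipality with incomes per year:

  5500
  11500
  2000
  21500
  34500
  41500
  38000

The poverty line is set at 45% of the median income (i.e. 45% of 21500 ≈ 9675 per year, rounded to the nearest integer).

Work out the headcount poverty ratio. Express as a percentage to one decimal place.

2 of the 7 households have income below 9675.
H = 2/7 = 28.6%.

28.6%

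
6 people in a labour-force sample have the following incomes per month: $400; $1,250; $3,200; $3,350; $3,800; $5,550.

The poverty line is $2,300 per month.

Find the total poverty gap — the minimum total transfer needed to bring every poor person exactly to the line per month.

Below z: $400, $1,250 (q = 2 of N = 6).
Individual gaps: 2300−400 = 1900; 2300−1250 = 1050.
Aggregate gap = $2,950.

$2,950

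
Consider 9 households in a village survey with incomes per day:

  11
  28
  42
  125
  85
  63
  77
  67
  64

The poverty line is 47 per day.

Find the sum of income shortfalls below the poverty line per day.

Poor units: 11, 28, 42 (q = 3 of N = 9).
Individual gaps: 47−11 = 36; 47−28 = 19; 47−42 = 5.
Aggregate gap = 60.

60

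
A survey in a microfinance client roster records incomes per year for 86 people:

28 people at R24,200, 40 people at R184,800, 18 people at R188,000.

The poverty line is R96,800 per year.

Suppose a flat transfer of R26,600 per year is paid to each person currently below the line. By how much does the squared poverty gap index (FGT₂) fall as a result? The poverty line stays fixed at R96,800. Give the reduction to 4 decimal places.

0.1096

Before: below the line — 28×R24,200; squared poverty gap index (FGT₂) = 0.183140.
After the R26,600 transfer: below the line — 28×R50,800; squared poverty gap index (FGT₂) = 0.073523.
Reduction = 0.183140 − 0.073523 = 0.1096.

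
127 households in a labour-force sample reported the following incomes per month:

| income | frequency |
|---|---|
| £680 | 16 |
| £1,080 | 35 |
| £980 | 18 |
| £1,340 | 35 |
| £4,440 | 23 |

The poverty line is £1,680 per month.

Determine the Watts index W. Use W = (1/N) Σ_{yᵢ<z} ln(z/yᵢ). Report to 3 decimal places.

Below the line: 16×£680, 18×£980, 35×£1,080, 35×£1,340 (q = 104 of N = 127).
ln(z/y) terms: ln(1680/680) = 0.9045 (×16); ln(1680/980) = 0.5390 (×18); ln(1680/1080) = 0.4418 (×35); ln(1680/1340) = 0.2261 (×35).
W = 47.551730 / 127 = 0.374.

0.374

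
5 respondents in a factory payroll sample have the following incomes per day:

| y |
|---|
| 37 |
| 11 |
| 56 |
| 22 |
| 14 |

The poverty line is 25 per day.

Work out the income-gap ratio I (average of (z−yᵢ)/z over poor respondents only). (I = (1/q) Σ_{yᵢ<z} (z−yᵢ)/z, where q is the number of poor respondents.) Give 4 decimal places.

0.3733

Incomes under z: 11, 14, 22 (q = 3 of N = 5).
Relative gaps: 0.5600, 0.4400, 0.1200; sum = 1.120000.
I averages over the q = 3 poor units only: 1.120000 / 3 = 0.3733.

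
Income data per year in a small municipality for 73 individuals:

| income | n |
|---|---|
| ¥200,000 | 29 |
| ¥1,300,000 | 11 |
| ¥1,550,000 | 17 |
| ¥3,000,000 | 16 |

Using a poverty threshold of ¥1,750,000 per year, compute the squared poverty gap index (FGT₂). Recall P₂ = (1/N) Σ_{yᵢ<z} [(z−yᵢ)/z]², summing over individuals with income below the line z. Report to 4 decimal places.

0.3247

Below the line: 29×¥200,000, 11×¥1,300,000, 17×¥1,550,000 (q = 57 of N = 73).
Gap ratios (z−y)/z: (1750000−200000)/1750000 = 0.8857 (×29); (1750000−1300000)/1750000 = 0.2571 (×11); (1750000−1550000)/1750000 = 0.1143 (×17).
Squared: 0.7845 (×29); 0.0661 (×11); 0.0131 (×17).
Sum = 23.699592; P₂ = 23.699592 / 73 = 0.3247.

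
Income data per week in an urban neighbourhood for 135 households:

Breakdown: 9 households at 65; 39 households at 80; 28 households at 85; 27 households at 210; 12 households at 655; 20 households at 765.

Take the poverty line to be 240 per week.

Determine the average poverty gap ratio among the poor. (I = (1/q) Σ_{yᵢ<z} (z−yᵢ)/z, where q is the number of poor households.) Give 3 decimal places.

0.524

Incomes under z: 9×65, 39×80, 28×85, 27×210 (q = 103 of N = 135).
Shortfall ratios (z−y)/z: 0.7292 (×9), 0.6667 (×39), 0.6458 (×28), 0.1250 (×27); sum = 54.020833.
The income-gap ratio divides by q (the poor only): 54.020833 / 103 = 0.524.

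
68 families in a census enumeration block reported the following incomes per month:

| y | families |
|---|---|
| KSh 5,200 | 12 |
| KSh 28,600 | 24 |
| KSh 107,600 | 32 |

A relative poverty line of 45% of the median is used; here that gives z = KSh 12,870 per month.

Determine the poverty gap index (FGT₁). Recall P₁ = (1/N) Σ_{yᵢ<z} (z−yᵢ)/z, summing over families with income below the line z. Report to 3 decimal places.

0.105

Below the line: 12×KSh 5,200 (q = 12 of N = 68).
Relative gaps: (12870−5200)/12870 = 0.5960 (×12).
Σ = 7.151515. Dividing by the full population N = 68 gives P₁ = 0.105.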